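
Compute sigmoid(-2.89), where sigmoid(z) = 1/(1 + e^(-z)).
0.05265

sigmoid(-2.89) = 1/(1 + e^(2.89)) = 1/(1 + 17.99) = 0.05265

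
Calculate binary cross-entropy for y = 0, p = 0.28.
L = 0.3285

L = -0·log(0.28) - 1·log(0.72) = -log(0.72) = 0.3285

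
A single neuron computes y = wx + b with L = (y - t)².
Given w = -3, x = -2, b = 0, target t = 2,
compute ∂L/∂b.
∂L/∂b = 8

y = wx + b = (-3)(-2) + 0 = 6
∂L/∂y = 2(y - t) = 2(6 - 2) = 8
∂y/∂b = 1
∂L/∂b = ∂L/∂y · ∂y/∂b = 8 × 1 = 8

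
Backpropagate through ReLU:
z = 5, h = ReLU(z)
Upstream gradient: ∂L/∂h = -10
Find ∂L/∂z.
∂L/∂z = -10

h = ReLU(5) = 5
Since z > 0: ∂h/∂z = 1
∂L/∂z = ∂L/∂h · ∂h/∂z = -10 × 1 = -10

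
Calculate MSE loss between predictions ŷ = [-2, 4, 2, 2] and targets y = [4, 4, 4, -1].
MSE = 12.25

MSE = (1/4)((-2-4)² + (4-4)² + (2-4)² + (2--1)²) = (1/4)(36 + 0 + 4 + 9) = 12.25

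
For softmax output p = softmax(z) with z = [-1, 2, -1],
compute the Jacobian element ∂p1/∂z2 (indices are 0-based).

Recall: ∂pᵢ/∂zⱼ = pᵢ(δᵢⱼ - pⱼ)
∂p1/∂z2 = -0.04118

p = softmax(z) = [0.04528, 0.9094, 0.04528]
p1 = 0.9094, p2 = 0.04528

∂p1/∂z2 = -p1 × p2 = -0.9094 × 0.04528 = -0.04118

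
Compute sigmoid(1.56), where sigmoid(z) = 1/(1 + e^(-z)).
0.8264

sigmoid(1.56) = 1/(1 + e^(-1.56)) = 1/(1 + 0.2101) = 0.8264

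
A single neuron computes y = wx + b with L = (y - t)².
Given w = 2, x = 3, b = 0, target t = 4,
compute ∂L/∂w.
∂L/∂w = 12

y = wx + b = (2)(3) + 0 = 6
∂L/∂y = 2(y - t) = 2(6 - 4) = 4
∂y/∂w = x = 3
∂L/∂w = ∂L/∂y · ∂y/∂w = 4 × 3 = 12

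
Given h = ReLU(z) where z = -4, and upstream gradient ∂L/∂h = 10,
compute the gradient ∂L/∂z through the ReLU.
∂L/∂z = 0

h = ReLU(-4) = 0
Since z < 0: ∂h/∂z = 0
∂L/∂z = ∂L/∂h · ∂h/∂z = 10 × 0 = 0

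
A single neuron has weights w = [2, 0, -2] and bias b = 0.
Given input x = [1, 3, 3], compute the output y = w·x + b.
y = -4

y = (2)(1) + (0)(3) + (-2)(3) + 0 = -4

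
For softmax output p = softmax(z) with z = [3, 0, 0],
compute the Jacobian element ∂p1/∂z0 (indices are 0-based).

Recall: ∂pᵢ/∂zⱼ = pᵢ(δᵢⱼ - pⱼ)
∂p1/∂z0 = -0.04118

p = softmax(z) = [0.9094, 0.04528, 0.04528]
p1 = 0.04528, p0 = 0.9094

∂p1/∂z0 = -p1 × p0 = -0.04528 × 0.9094 = -0.04118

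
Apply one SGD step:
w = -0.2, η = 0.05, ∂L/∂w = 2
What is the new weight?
w_new = -0.3

w_new = w - η·∂L/∂w = -0.2 - 0.05×(2) = -0.2 - (0.1) = -0.3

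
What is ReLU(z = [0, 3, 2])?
h = [0, 3, 2]

ReLU applied element-wise: max(0,0)=0, max(0,3)=3, max(0,2)=2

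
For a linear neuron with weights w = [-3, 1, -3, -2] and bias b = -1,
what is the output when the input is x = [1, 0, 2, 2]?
y = -14

y = (-3)(1) + (1)(0) + (-3)(2) + (-2)(2) + -1 = -14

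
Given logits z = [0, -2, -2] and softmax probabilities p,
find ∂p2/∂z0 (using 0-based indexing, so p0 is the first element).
∂p2/∂z0 = -0.08382

p = softmax(z) = [0.787, 0.1065, 0.1065]
p2 = 0.1065, p0 = 0.787

∂p2/∂z0 = -p2 × p0 = -0.1065 × 0.787 = -0.08382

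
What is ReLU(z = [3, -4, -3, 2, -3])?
h = [3, 0, 0, 2, 0]

ReLU applied element-wise: max(0,3)=3, max(0,-4)=0, max(0,-3)=0, max(0,2)=2, max(0,-3)=0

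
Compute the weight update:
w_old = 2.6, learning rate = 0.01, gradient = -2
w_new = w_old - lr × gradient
w_new = 2.62

w_new = w - η·∂L/∂w = 2.6 - 0.01×(-2) = 2.6 - (-0.02) = 2.62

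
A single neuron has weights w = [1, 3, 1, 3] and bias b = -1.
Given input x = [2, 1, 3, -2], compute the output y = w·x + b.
y = 1

y = (1)(2) + (3)(1) + (1)(3) + (3)(-2) + -1 = 1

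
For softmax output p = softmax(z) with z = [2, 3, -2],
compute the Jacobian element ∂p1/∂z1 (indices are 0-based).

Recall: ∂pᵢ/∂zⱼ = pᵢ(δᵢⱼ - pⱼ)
∂p1/∂z1 = 0.1983

p = softmax(z) = [0.2676, 0.7275, 0.004902]
p1 = 0.7275

∂p1/∂z1 = p1(1 - p1) = 0.7275 × (1 - 0.7275) = 0.1983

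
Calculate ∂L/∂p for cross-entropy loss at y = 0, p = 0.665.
∂L/∂p = 2.985

∂L/∂p = -y/p + (1-y)/(1-p) = 0 + 1/0.335 = 2.985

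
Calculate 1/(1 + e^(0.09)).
0.4775

sigmoid(-0.09) = 1/(1 + e^(0.09)) = 1/(1 + 1.094) = 0.4775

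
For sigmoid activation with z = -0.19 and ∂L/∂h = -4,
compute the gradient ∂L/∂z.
∂L/∂z = -0.991

σ(-0.19) = 0.4526
σ'(-0.19) = σ(-0.19)(1 - σ(-0.19)) = 0.4526 × 0.5474 = 0.2478
∂L/∂z = ∂L/∂h · σ'(z) = -4 × 0.2478 = -0.991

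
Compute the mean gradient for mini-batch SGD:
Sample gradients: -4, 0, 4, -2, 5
Average gradient = 0.6

Average = (1/5)(-4 + 0 + 4 + -2 + 5) = 3/5 = 0.6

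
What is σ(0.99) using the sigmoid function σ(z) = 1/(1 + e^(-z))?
0.7291

sigmoid(0.99) = 1/(1 + e^(-0.99)) = 1/(1 + 0.3716) = 0.7291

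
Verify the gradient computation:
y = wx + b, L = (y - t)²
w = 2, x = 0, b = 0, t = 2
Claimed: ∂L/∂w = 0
Correct

y = (2)(0) + 0 = 0
∂L/∂y = 2(y - t) = 2(0 - 2) = -4
∂y/∂w = x = 0
∂L/∂w = -4 × 0 = 0

Claimed value: 0
Correct: The correct gradient is 0.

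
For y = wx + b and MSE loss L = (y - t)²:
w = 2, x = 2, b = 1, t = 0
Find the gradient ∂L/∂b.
∂L/∂b = 10

y = wx + b = (2)(2) + 1 = 5
∂L/∂y = 2(y - t) = 2(5 - 0) = 10
∂y/∂b = 1
∂L/∂b = ∂L/∂y · ∂y/∂b = 10 × 1 = 10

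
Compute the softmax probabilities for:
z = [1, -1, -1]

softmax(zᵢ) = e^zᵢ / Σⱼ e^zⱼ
p = [0.787, 0.1065, 0.1065]

exp(z) = [2.718, 0.3679, 0.3679]
Sum = 3.454
p = [0.787, 0.1065, 0.1065]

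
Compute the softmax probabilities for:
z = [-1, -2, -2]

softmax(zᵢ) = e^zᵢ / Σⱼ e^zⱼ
p = [0.5761, 0.2119, 0.2119]

exp(z) = [0.3679, 0.1353, 0.1353]
Sum = 0.6386
p = [0.5761, 0.2119, 0.2119]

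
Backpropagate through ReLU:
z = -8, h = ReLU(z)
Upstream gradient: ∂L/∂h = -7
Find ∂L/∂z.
∂L/∂z = 0

h = ReLU(-8) = 0
Since z < 0: ∂h/∂z = 0
∂L/∂z = ∂L/∂h · ∂h/∂z = -7 × 0 = 0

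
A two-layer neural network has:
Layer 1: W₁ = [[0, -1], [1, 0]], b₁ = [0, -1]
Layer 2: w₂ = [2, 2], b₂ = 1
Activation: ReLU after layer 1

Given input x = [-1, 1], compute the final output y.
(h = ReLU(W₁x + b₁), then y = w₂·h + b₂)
y = 1

Layer 1 pre-activation: z₁ = [-1, -2]
After ReLU: h = [0, 0]
Layer 2 output: y = 2×0 + 2×0 + 1 = 1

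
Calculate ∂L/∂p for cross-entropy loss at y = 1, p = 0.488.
∂L/∂p = -2.049

∂L/∂p = -y/p + (1-y)/(1-p) = -1/0.488 + 0 = -2.049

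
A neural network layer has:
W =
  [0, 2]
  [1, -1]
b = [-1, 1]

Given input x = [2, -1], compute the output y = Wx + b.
y = [-3, 4]

Wx = [0×2 + 2×-1, 1×2 + -1×-1]
   = [-2, 3]
y = Wx + b = [-2 + -1, 3 + 1] = [-3, 4]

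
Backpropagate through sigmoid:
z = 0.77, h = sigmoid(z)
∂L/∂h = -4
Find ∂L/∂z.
∂L/∂z = -0.8653

σ(0.77) = 0.6835
σ'(0.77) = σ(0.77)(1 - σ(0.77)) = 0.6835 × 0.3165 = 0.2163
∂L/∂z = ∂L/∂h · σ'(z) = -4 × 0.2163 = -0.8653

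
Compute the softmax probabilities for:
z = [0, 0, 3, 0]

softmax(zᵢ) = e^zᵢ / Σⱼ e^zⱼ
p = [0.0433, 0.0433, 0.87, 0.0433]

exp(z) = [1, 1, 20.09, 1]
Sum = 23.09
p = [0.0433, 0.0433, 0.87, 0.0433]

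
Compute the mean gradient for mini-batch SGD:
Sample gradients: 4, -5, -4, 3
Average gradient = -0.5

Average = (1/4)(4 + -5 + -4 + 3) = -2/4 = -0.5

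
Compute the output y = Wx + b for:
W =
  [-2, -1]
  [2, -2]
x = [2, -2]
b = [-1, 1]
y = [-3, 9]

Wx = [-2×2 + -1×-2, 2×2 + -2×-2]
   = [-2, 8]
y = Wx + b = [-2 + -1, 8 + 1] = [-3, 9]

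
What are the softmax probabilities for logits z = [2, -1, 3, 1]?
p = [0.2418, 0.012, 0.6572, 0.0889]

exp(z) = [7.389, 0.3679, 20.09, 2.718]
Sum = 30.56
p = [0.2418, 0.012, 0.6572, 0.0889]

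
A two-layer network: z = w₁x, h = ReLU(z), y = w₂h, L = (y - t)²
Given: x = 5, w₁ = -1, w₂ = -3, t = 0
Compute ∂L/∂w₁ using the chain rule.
∂L/∂w₁ = 0

Forward pass:
z = w₁x = -1×5 = -5
h = ReLU(-5) = 0
y = w₂h = -3×0 = 0

Backward pass:
∂L/∂y = 2(y - t) = 2(0 - 0) = 0
∂y/∂h = w₂ = -3
∂h/∂z = 0 (ReLU derivative)
∂z/∂w₁ = x = 5

∂L/∂w₁ = 0 × -3 × 0 × 5 = 0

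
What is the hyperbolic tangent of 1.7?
0.9354

tanh(1.7) = (e^(1.7) - e^(-1.7))/(e^(1.7) + e^(-1.7)) = 0.9354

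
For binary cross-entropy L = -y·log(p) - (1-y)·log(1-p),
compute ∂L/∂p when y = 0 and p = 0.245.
∂L/∂p = 1.325

∂L/∂p = -y/p + (1-y)/(1-p) = 0 + 1/0.755 = 1.325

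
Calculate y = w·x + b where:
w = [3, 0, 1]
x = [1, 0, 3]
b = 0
y = 6

y = (3)(1) + (0)(0) + (1)(3) + 0 = 6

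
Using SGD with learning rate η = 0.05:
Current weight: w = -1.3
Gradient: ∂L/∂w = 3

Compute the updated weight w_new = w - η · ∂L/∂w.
w_new = -1.45

w_new = w - η·∂L/∂w = -1.3 - 0.05×(3) = -1.3 - (0.15) = -1.45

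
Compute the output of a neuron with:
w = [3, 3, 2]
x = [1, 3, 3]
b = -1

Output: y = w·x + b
y = 17

y = (3)(1) + (3)(3) + (2)(3) + -1 = 17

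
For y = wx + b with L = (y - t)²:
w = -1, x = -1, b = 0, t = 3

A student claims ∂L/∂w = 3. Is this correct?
Incorrect

y = (-1)(-1) + 0 = 1
∂L/∂y = 2(y - t) = 2(1 - 3) = -4
∂y/∂w = x = -1
∂L/∂w = -4 × -1 = 4

Claimed value: 3
Incorrect: The correct gradient is 4.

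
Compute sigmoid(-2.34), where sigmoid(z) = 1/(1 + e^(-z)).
0.08786

sigmoid(-2.34) = 1/(1 + e^(2.34)) = 1/(1 + 10.38) = 0.08786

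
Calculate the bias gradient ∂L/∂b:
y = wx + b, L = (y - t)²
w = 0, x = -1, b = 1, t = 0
∂L/∂b = 2

y = wx + b = (0)(-1) + 1 = 1
∂L/∂y = 2(y - t) = 2(1 - 0) = 2
∂y/∂b = 1
∂L/∂b = ∂L/∂y · ∂y/∂b = 2 × 1 = 2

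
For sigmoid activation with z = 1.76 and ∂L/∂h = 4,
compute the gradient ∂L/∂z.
∂L/∂z = 0.501

σ(1.76) = 0.8532
σ'(1.76) = σ(1.76)(1 - σ(1.76)) = 0.8532 × 0.1468 = 0.1252
∂L/∂z = ∂L/∂h · σ'(z) = 4 × 0.1252 = 0.501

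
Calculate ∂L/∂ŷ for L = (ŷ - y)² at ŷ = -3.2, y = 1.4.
∂L/∂ŷ = -9.2

∂L/∂ŷ = 2(ŷ - y) = 2(-3.2 - 1.4) = 2(-4.6) = -9.2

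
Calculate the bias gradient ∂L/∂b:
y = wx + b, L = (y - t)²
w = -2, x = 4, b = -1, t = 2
∂L/∂b = -22

y = wx + b = (-2)(4) + -1 = -9
∂L/∂y = 2(y - t) = 2(-9 - 2) = -22
∂y/∂b = 1
∂L/∂b = ∂L/∂y · ∂y/∂b = -22 × 1 = -22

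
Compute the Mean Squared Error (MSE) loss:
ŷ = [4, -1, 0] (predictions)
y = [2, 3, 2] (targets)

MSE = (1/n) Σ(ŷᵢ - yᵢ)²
MSE = 8

MSE = (1/3)((4-2)² + (-1-3)² + (0-2)²) = (1/3)(4 + 16 + 4) = 8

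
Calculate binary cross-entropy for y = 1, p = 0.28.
L = 1.273

L = -1·log(0.28) - 0·log(0.72) = -log(0.28) = 1.273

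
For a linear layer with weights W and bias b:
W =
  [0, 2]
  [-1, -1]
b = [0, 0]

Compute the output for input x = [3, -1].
y = [-2, -2]

Wx = [0×3 + 2×-1, -1×3 + -1×-1]
   = [-2, -2]
y = Wx + b = [-2 + 0, -2 + 0] = [-2, -2]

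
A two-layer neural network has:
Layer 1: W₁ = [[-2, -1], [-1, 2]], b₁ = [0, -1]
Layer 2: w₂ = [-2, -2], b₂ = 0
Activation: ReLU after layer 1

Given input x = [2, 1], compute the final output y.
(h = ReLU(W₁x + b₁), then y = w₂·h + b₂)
y = 0

Layer 1 pre-activation: z₁ = [-5, -1]
After ReLU: h = [0, 0]
Layer 2 output: y = -2×0 + -2×0 + 0 = 0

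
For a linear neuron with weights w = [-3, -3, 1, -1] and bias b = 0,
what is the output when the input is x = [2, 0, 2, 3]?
y = -7

y = (-3)(2) + (-3)(0) + (1)(2) + (-1)(3) + 0 = -7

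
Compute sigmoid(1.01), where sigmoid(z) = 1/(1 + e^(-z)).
0.733

sigmoid(1.01) = 1/(1 + e^(-1.01)) = 1/(1 + 0.3642) = 0.733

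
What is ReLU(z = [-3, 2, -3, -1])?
h = [0, 2, 0, 0]

ReLU applied element-wise: max(0,-3)=0, max(0,2)=2, max(0,-3)=0, max(0,-1)=0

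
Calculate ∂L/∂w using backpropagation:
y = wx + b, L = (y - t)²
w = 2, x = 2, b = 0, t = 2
∂L/∂w = 8

y = wx + b = (2)(2) + 0 = 4
∂L/∂y = 2(y - t) = 2(4 - 2) = 4
∂y/∂w = x = 2
∂L/∂w = ∂L/∂y · ∂y/∂w = 4 × 2 = 8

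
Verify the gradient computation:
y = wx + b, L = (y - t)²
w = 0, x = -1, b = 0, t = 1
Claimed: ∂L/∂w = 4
Incorrect

y = (0)(-1) + 0 = 0
∂L/∂y = 2(y - t) = 2(0 - 1) = -2
∂y/∂w = x = -1
∂L/∂w = -2 × -1 = 2

Claimed value: 4
Incorrect: The correct gradient is 2.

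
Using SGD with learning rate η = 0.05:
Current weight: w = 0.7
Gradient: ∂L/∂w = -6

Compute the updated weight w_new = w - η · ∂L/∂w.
w_new = 1

w_new = w - η·∂L/∂w = 0.7 - 0.05×(-6) = 0.7 - (-0.3) = 1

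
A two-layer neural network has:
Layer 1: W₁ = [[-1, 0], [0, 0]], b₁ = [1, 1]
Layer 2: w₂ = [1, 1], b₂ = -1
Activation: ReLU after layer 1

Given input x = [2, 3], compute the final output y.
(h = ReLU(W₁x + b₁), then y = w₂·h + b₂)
y = 0

Layer 1 pre-activation: z₁ = [-1, 1]
After ReLU: h = [0, 1]
Layer 2 output: y = 1×0 + 1×1 + -1 = 0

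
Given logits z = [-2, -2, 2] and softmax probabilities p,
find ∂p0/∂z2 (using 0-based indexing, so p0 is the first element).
∂p0/∂z2 = -0.01704

p = softmax(z) = [0.01767, 0.01767, 0.9647]
p0 = 0.01767, p2 = 0.9647

∂p0/∂z2 = -p0 × p2 = -0.01767 × 0.9647 = -0.01704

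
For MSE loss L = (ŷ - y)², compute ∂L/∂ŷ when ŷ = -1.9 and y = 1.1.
∂L/∂ŷ = -6.0

∂L/∂ŷ = 2(ŷ - y) = 2(-1.9 - 1.1) = 2(-3.0) = -6.0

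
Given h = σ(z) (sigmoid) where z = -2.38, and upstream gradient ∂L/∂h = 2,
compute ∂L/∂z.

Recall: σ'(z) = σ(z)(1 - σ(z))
∂L/∂z = 0.1551

σ(-2.38) = 0.08471
σ'(-2.38) = σ(-2.38)(1 - σ(-2.38)) = 0.08471 × 0.9153 = 0.07753
∂L/∂z = ∂L/∂h · σ'(z) = 2 × 0.07753 = 0.1551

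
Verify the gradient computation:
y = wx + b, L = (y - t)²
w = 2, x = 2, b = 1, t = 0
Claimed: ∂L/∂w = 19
Incorrect

y = (2)(2) + 1 = 5
∂L/∂y = 2(y - t) = 2(5 - 0) = 10
∂y/∂w = x = 2
∂L/∂w = 10 × 2 = 20

Claimed value: 19
Incorrect: The correct gradient is 20.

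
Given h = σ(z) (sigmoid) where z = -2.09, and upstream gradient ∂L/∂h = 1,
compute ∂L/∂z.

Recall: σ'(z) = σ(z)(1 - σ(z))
∂L/∂z = 0.09796

σ(-2.09) = 0.1101
σ'(-2.09) = σ(-2.09)(1 - σ(-2.09)) = 0.1101 × 0.8899 = 0.09796
∂L/∂z = ∂L/∂h · σ'(z) = 1 × 0.09796 = 0.09796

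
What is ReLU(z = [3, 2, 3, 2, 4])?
h = [3, 2, 3, 2, 4]

ReLU applied element-wise: max(0,3)=3, max(0,2)=2, max(0,3)=3, max(0,2)=2, max(0,4)=4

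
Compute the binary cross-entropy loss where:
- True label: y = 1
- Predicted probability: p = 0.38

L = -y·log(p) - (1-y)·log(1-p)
L = 0.9676

L = -1·log(0.38) - 0·log(0.62) = -log(0.38) = 0.9676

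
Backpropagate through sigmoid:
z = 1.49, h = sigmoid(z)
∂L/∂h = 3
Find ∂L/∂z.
∂L/∂z = 0.4503

σ(1.49) = 0.8161
σ'(1.49) = σ(1.49)(1 - σ(1.49)) = 0.8161 × 0.1839 = 0.1501
∂L/∂z = ∂L/∂h · σ'(z) = 3 × 0.1501 = 0.4503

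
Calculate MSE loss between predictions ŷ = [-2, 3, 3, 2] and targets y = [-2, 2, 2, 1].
MSE = 0.75

MSE = (1/4)((-2--2)² + (3-2)² + (3-2)² + (2-1)²) = (1/4)(0 + 1 + 1 + 1) = 0.75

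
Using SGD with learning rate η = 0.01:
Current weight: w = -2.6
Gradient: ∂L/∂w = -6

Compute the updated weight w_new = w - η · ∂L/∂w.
w_new = -2.54

w_new = w - η·∂L/∂w = -2.6 - 0.01×(-6) = -2.6 - (-0.06) = -2.54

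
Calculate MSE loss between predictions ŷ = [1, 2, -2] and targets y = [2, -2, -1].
MSE = 6

MSE = (1/3)((1-2)² + (2--2)² + (-2--1)²) = (1/3)(1 + 16 + 1) = 6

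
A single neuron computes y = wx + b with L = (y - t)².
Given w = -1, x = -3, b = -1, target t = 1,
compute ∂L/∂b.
∂L/∂b = 2

y = wx + b = (-1)(-3) + -1 = 2
∂L/∂y = 2(y - t) = 2(2 - 1) = 2
∂y/∂b = 1
∂L/∂b = ∂L/∂y · ∂y/∂b = 2 × 1 = 2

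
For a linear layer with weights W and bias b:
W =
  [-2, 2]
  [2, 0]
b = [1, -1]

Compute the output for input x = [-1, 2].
y = [7, -3]

Wx = [-2×-1 + 2×2, 2×-1 + 0×2]
   = [6, -2]
y = Wx + b = [6 + 1, -2 + -1] = [7, -3]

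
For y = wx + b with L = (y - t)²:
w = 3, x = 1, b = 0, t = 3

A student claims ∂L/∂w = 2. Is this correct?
Incorrect

y = (3)(1) + 0 = 3
∂L/∂y = 2(y - t) = 2(3 - 3) = 0
∂y/∂w = x = 1
∂L/∂w = 0 × 1 = 0

Claimed value: 2
Incorrect: The correct gradient is 0.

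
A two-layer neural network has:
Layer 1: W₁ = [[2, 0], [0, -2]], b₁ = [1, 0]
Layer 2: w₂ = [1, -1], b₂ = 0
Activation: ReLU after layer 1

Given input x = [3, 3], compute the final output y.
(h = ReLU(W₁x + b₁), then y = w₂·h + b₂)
y = 7

Layer 1 pre-activation: z₁ = [7, -6]
After ReLU: h = [7, 0]
Layer 2 output: y = 1×7 + -1×0 + 0 = 7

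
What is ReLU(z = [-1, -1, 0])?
h = [0, 0, 0]

ReLU applied element-wise: max(0,-1)=0, max(0,-1)=0, max(0,0)=0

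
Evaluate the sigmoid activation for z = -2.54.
0.0731

sigmoid(-2.54) = 1/(1 + e^(2.54)) = 1/(1 + 12.68) = 0.0731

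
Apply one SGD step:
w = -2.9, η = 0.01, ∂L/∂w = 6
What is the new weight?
w_new = -2.96

w_new = w - η·∂L/∂w = -2.9 - 0.01×(6) = -2.9 - (0.06) = -2.96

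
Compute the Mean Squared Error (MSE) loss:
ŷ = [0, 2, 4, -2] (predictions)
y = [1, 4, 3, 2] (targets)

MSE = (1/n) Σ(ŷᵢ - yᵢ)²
MSE = 5.5

MSE = (1/4)((0-1)² + (2-4)² + (4-3)² + (-2-2)²) = (1/4)(1 + 4 + 1 + 16) = 5.5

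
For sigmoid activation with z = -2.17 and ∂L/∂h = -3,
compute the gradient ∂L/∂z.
∂L/∂z = -0.2759

σ(-2.17) = 0.1025
σ'(-2.17) = σ(-2.17)(1 - σ(-2.17)) = 0.1025 × 0.8975 = 0.09198
∂L/∂z = ∂L/∂h · σ'(z) = -3 × 0.09198 = -0.2759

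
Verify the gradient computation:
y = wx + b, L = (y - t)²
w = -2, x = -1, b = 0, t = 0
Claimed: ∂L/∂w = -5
Incorrect

y = (-2)(-1) + 0 = 2
∂L/∂y = 2(y - t) = 2(2 - 0) = 4
∂y/∂w = x = -1
∂L/∂w = 4 × -1 = -4

Claimed value: -5
Incorrect: The correct gradient is -4.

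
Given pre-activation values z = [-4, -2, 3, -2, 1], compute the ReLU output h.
h = [0, 0, 3, 0, 1]

ReLU applied element-wise: max(0,-4)=0, max(0,-2)=0, max(0,3)=3, max(0,-2)=0, max(0,1)=1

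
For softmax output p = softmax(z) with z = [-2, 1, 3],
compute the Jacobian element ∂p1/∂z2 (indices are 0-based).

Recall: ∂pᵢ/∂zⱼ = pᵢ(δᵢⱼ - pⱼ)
∂p1/∂z2 = -0.1038

p = softmax(z) = [0.0059, 0.1185, 0.8756]
p1 = 0.1185, p2 = 0.8756

∂p1/∂z2 = -p1 × p2 = -0.1185 × 0.8756 = -0.1038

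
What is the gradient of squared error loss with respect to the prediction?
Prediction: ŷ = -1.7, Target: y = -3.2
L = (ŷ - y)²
∂L/∂ŷ = 3.0

∂L/∂ŷ = 2(ŷ - y) = 2(-1.7 - -3.2) = 2(1.5) = 3.0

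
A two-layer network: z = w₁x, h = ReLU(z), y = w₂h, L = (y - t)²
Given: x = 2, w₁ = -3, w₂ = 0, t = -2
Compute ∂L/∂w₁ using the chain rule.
∂L/∂w₁ = 0

Forward pass:
z = w₁x = -3×2 = -6
h = ReLU(-6) = 0
y = w₂h = 0×0 = 0

Backward pass:
∂L/∂y = 2(y - t) = 2(0 - -2) = 4
∂y/∂h = w₂ = 0
∂h/∂z = 0 (ReLU derivative)
∂z/∂w₁ = x = 2

∂L/∂w₁ = 4 × 0 × 0 × 2 = 0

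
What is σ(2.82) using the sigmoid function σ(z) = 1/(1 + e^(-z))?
0.9437

sigmoid(2.82) = 1/(1 + e^(-2.82)) = 1/(1 + 0.05961) = 0.9437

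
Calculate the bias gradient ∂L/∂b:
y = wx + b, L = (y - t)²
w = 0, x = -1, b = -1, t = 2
∂L/∂b = -6

y = wx + b = (0)(-1) + -1 = -1
∂L/∂y = 2(y - t) = 2(-1 - 2) = -6
∂y/∂b = 1
∂L/∂b = ∂L/∂y · ∂y/∂b = -6 × 1 = -6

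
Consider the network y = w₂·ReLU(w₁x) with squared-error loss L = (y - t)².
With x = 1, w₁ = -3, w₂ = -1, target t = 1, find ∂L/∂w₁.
∂L/∂w₁ = 0

Forward pass:
z = w₁x = -3×1 = -3
h = ReLU(-3) = 0
y = w₂h = -1×0 = 0

Backward pass:
∂L/∂y = 2(y - t) = 2(0 - 1) = -2
∂y/∂h = w₂ = -1
∂h/∂z = 0 (ReLU derivative)
∂z/∂w₁ = x = 1

∂L/∂w₁ = -2 × -1 × 0 × 1 = 0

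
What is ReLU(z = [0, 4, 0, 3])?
h = [0, 4, 0, 3]

ReLU applied element-wise: max(0,0)=0, max(0,4)=4, max(0,0)=0, max(0,3)=3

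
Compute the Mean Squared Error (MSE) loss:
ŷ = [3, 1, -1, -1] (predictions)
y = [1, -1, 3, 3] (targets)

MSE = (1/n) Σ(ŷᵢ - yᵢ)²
MSE = 10

MSE = (1/4)((3-1)² + (1--1)² + (-1-3)² + (-1-3)²) = (1/4)(4 + 4 + 16 + 16) = 10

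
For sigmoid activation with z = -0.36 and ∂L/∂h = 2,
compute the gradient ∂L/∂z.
∂L/∂z = 0.4841

σ(-0.36) = 0.411
σ'(-0.36) = σ(-0.36)(1 - σ(-0.36)) = 0.411 × 0.589 = 0.2421
∂L/∂z = ∂L/∂h · σ'(z) = 2 × 0.2421 = 0.4841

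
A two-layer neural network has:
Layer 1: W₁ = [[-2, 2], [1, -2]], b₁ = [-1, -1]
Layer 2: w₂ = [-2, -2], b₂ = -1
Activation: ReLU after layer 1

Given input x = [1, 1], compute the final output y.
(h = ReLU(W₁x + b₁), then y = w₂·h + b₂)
y = -1

Layer 1 pre-activation: z₁ = [-1, -2]
After ReLU: h = [0, 0]
Layer 2 output: y = -2×0 + -2×0 + -1 = -1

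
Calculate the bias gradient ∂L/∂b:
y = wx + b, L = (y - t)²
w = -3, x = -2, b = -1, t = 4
∂L/∂b = 2

y = wx + b = (-3)(-2) + -1 = 5
∂L/∂y = 2(y - t) = 2(5 - 4) = 2
∂y/∂b = 1
∂L/∂b = ∂L/∂y · ∂y/∂b = 2 × 1 = 2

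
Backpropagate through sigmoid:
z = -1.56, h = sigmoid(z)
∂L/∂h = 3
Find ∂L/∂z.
∂L/∂z = 0.4305

σ(-1.56) = 0.1736
σ'(-1.56) = σ(-1.56)(1 - σ(-1.56)) = 0.1736 × 0.8264 = 0.1435
∂L/∂z = ∂L/∂h · σ'(z) = 3 × 0.1435 = 0.4305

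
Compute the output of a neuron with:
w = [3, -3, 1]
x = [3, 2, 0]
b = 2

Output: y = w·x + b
y = 5

y = (3)(3) + (-3)(2) + (1)(0) + 2 = 5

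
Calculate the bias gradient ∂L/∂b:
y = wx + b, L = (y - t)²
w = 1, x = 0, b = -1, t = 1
∂L/∂b = -4

y = wx + b = (1)(0) + -1 = -1
∂L/∂y = 2(y - t) = 2(-1 - 1) = -4
∂y/∂b = 1
∂L/∂b = ∂L/∂y · ∂y/∂b = -4 × 1 = -4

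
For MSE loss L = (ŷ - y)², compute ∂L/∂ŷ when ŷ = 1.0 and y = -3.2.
∂L/∂ŷ = 8.4

∂L/∂ŷ = 2(ŷ - y) = 2(1.0 - -3.2) = 2(4.2) = 8.4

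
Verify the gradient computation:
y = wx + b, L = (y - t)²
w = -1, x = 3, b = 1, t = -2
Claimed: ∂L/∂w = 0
Correct

y = (-1)(3) + 1 = -2
∂L/∂y = 2(y - t) = 2(-2 - -2) = 0
∂y/∂w = x = 3
∂L/∂w = 0 × 3 = 0

Claimed value: 0
Correct: The correct gradient is 0.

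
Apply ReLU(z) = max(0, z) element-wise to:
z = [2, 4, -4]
h = [2, 4, 0]

ReLU applied element-wise: max(0,2)=2, max(0,4)=4, max(0,-4)=0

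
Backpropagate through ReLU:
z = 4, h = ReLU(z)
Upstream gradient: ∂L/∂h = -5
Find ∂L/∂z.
∂L/∂z = -5

h = ReLU(4) = 4
Since z > 0: ∂h/∂z = 1
∂L/∂z = ∂L/∂h · ∂h/∂z = -5 × 1 = -5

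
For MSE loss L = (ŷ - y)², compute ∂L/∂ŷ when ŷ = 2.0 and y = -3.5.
∂L/∂ŷ = 11.0

∂L/∂ŷ = 2(ŷ - y) = 2(2.0 - -3.5) = 2(5.5) = 11.0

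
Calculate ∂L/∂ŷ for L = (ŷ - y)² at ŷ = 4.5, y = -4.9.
∂L/∂ŷ = 18.8

∂L/∂ŷ = 2(ŷ - y) = 2(4.5 - -4.9) = 2(9.4) = 18.8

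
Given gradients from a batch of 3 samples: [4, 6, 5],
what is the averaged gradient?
Average gradient = 5

Average = (1/3)(4 + 6 + 5) = 15/3 = 5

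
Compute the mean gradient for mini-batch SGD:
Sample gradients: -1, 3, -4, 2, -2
Average gradient = -0.4

Average = (1/5)(-1 + 3 + -4 + 2 + -2) = -2/5 = -0.4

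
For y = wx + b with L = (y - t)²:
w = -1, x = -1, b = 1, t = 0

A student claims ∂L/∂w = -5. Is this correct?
Incorrect

y = (-1)(-1) + 1 = 2
∂L/∂y = 2(y - t) = 2(2 - 0) = 4
∂y/∂w = x = -1
∂L/∂w = 4 × -1 = -4

Claimed value: -5
Incorrect: The correct gradient is -4.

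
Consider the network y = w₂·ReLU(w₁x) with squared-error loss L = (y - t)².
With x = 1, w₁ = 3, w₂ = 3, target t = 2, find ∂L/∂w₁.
∂L/∂w₁ = 42

Forward pass:
z = w₁x = 3×1 = 3
h = ReLU(3) = 3
y = w₂h = 3×3 = 9

Backward pass:
∂L/∂y = 2(y - t) = 2(9 - 2) = 14
∂y/∂h = w₂ = 3
∂h/∂z = 1 (ReLU derivative)
∂z/∂w₁ = x = 1

∂L/∂w₁ = 14 × 3 × 1 × 1 = 42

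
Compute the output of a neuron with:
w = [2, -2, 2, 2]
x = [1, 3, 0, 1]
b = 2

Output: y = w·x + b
y = 0

y = (2)(1) + (-2)(3) + (2)(0) + (2)(1) + 2 = 0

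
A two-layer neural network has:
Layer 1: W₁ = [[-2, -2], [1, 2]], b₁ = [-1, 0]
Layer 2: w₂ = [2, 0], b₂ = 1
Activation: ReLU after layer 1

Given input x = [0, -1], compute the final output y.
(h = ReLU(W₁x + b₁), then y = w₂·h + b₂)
y = 3

Layer 1 pre-activation: z₁ = [1, -2]
After ReLU: h = [1, 0]
Layer 2 output: y = 2×1 + 0×0 + 1 = 3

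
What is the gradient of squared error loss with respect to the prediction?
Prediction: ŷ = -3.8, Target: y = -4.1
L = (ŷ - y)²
∂L/∂ŷ = 0.6

∂L/∂ŷ = 2(ŷ - y) = 2(-3.8 - -4.1) = 2(0.3) = 0.6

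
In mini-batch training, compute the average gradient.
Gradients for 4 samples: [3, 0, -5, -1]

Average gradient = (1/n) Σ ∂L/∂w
Average gradient = -0.75

Average = (1/4)(3 + 0 + -5 + -1) = -3/4 = -0.75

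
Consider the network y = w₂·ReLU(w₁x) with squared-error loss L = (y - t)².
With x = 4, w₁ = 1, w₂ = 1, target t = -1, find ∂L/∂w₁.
∂L/∂w₁ = 40

Forward pass:
z = w₁x = 1×4 = 4
h = ReLU(4) = 4
y = w₂h = 1×4 = 4

Backward pass:
∂L/∂y = 2(y - t) = 2(4 - -1) = 10
∂y/∂h = w₂ = 1
∂h/∂z = 1 (ReLU derivative)
∂z/∂w₁ = x = 4

∂L/∂w₁ = 10 × 1 × 1 × 4 = 40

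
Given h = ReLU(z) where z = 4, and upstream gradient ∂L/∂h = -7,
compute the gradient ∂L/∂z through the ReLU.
∂L/∂z = -7

h = ReLU(4) = 4
Since z > 0: ∂h/∂z = 1
∂L/∂z = ∂L/∂h · ∂h/∂z = -7 × 1 = -7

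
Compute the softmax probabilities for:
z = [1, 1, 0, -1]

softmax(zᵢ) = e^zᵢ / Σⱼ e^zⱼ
p = [0.3995, 0.3995, 0.147, 0.0541]

exp(z) = [2.718, 2.718, 1, 0.3679]
Sum = 6.804
p = [0.3995, 0.3995, 0.147, 0.0541]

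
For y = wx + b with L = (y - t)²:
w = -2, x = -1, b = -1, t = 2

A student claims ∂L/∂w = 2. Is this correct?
Correct

y = (-2)(-1) + -1 = 1
∂L/∂y = 2(y - t) = 2(1 - 2) = -2
∂y/∂w = x = -1
∂L/∂w = -2 × -1 = 2

Claimed value: 2
Correct: The correct gradient is 2.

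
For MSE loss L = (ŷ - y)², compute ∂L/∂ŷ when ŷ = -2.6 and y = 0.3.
∂L/∂ŷ = -5.8

∂L/∂ŷ = 2(ŷ - y) = 2(-2.6 - 0.3) = 2(-2.9) = -5.8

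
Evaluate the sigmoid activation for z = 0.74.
0.677

sigmoid(0.74) = 1/(1 + e^(-0.74)) = 1/(1 + 0.4771) = 0.677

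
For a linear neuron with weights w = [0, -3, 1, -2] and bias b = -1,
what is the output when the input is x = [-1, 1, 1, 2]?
y = -7

y = (0)(-1) + (-3)(1) + (1)(1) + (-2)(2) + -1 = -7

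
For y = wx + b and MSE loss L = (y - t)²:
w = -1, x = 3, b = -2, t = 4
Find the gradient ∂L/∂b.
∂L/∂b = -18

y = wx + b = (-1)(3) + -2 = -5
∂L/∂y = 2(y - t) = 2(-5 - 4) = -18
∂y/∂b = 1
∂L/∂b = ∂L/∂y · ∂y/∂b = -18 × 1 = -18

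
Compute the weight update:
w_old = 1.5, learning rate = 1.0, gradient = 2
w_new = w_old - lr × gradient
w_new = -0.5

w_new = w - η·∂L/∂w = 1.5 - 1.0×(2) = 1.5 - (2) = -0.5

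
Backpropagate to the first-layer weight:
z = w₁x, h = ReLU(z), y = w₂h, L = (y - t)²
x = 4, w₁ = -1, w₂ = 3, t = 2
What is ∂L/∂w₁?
∂L/∂w₁ = 0

Forward pass:
z = w₁x = -1×4 = -4
h = ReLU(-4) = 0
y = w₂h = 3×0 = 0

Backward pass:
∂L/∂y = 2(y - t) = 2(0 - 2) = -4
∂y/∂h = w₂ = 3
∂h/∂z = 0 (ReLU derivative)
∂z/∂w₁ = x = 4

∂L/∂w₁ = -4 × 3 × 0 × 4 = 0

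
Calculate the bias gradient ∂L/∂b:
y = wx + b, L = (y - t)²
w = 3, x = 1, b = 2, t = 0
∂L/∂b = 10

y = wx + b = (3)(1) + 2 = 5
∂L/∂y = 2(y - t) = 2(5 - 0) = 10
∂y/∂b = 1
∂L/∂b = ∂L/∂y · ∂y/∂b = 10 × 1 = 10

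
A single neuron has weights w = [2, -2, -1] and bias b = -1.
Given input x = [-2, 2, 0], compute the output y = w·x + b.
y = -9

y = (2)(-2) + (-2)(2) + (-1)(0) + -1 = -9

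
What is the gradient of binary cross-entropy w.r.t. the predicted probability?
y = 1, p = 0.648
∂L/∂p = -1.543

∂L/∂p = -y/p + (1-y)/(1-p) = -1/0.648 + 0 = -1.543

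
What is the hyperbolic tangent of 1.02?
0.7699

tanh(1.02) = (e^(1.02) - e^(-1.02))/(e^(1.02) + e^(-1.02)) = 0.7699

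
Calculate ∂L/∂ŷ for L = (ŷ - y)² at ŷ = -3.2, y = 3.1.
∂L/∂ŷ = -12.6

∂L/∂ŷ = 2(ŷ - y) = 2(-3.2 - 3.1) = 2(-6.3) = -12.6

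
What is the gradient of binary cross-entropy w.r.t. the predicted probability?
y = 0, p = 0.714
∂L/∂p = 3.497

∂L/∂p = -y/p + (1-y)/(1-p) = 0 + 1/0.286 = 3.497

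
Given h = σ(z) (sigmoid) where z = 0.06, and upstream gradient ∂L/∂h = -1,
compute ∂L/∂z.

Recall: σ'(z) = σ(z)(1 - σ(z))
∂L/∂z = -0.2498

σ(0.06) = 0.515
σ'(0.06) = σ(0.06)(1 - σ(0.06)) = 0.515 × 0.485 = 0.2498
∂L/∂z = ∂L/∂h · σ'(z) = -1 × 0.2498 = -0.2498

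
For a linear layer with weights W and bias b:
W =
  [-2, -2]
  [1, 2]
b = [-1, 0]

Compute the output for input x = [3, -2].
y = [-3, -1]

Wx = [-2×3 + -2×-2, 1×3 + 2×-2]
   = [-2, -1]
y = Wx + b = [-2 + -1, -1 + 0] = [-3, -1]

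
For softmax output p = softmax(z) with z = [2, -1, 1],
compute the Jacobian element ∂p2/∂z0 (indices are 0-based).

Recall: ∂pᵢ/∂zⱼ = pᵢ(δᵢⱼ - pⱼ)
∂p2/∂z0 = -0.183

p = softmax(z) = [0.7054, 0.03512, 0.2595]
p2 = 0.2595, p0 = 0.7054

∂p2/∂z0 = -p2 × p0 = -0.2595 × 0.7054 = -0.183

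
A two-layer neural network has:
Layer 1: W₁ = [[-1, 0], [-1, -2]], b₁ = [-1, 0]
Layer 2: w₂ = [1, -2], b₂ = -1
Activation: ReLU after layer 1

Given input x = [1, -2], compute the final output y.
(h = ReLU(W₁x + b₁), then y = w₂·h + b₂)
y = -7

Layer 1 pre-activation: z₁ = [-2, 3]
After ReLU: h = [0, 3]
Layer 2 output: y = 1×0 + -2×3 + -1 = -7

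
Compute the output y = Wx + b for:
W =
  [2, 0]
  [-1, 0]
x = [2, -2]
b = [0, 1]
y = [4, -1]

Wx = [2×2 + 0×-2, -1×2 + 0×-2]
   = [4, -2]
y = Wx + b = [4 + 0, -2 + 1] = [4, -1]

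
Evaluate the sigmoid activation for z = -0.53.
0.3705

sigmoid(-0.53) = 1/(1 + e^(0.53)) = 1/(1 + 1.699) = 0.3705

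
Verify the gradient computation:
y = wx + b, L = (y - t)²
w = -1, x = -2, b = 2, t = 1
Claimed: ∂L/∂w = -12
Correct

y = (-1)(-2) + 2 = 4
∂L/∂y = 2(y - t) = 2(4 - 1) = 6
∂y/∂w = x = -2
∂L/∂w = 6 × -2 = -12

Claimed value: -12
Correct: The correct gradient is -12.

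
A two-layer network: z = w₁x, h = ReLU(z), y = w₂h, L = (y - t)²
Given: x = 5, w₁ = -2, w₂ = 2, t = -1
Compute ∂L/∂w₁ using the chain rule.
∂L/∂w₁ = 0

Forward pass:
z = w₁x = -2×5 = -10
h = ReLU(-10) = 0
y = w₂h = 2×0 = 0

Backward pass:
∂L/∂y = 2(y - t) = 2(0 - -1) = 2
∂y/∂h = w₂ = 2
∂h/∂z = 0 (ReLU derivative)
∂z/∂w₁ = x = 5

∂L/∂w₁ = 2 × 2 × 0 × 5 = 0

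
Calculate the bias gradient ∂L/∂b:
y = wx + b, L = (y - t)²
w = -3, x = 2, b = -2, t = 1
∂L/∂b = -18

y = wx + b = (-3)(2) + -2 = -8
∂L/∂y = 2(y - t) = 2(-8 - 1) = -18
∂y/∂b = 1
∂L/∂b = ∂L/∂y · ∂y/∂b = -18 × 1 = -18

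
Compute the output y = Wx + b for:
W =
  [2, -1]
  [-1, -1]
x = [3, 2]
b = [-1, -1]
y = [3, -6]

Wx = [2×3 + -1×2, -1×3 + -1×2]
   = [4, -5]
y = Wx + b = [4 + -1, -5 + -1] = [3, -6]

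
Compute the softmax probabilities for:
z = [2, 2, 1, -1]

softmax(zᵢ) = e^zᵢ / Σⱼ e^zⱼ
p = [0.4136, 0.4136, 0.1522, 0.0206]

exp(z) = [7.389, 7.389, 2.718, 0.3679]
Sum = 17.86
p = [0.4136, 0.4136, 0.1522, 0.0206]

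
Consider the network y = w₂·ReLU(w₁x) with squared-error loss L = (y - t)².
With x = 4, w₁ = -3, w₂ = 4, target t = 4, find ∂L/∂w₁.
∂L/∂w₁ = 0

Forward pass:
z = w₁x = -3×4 = -12
h = ReLU(-12) = 0
y = w₂h = 4×0 = 0

Backward pass:
∂L/∂y = 2(y - t) = 2(0 - 4) = -8
∂y/∂h = w₂ = 4
∂h/∂z = 0 (ReLU derivative)
∂z/∂w₁ = x = 4

∂L/∂w₁ = -8 × 4 × 0 × 4 = 0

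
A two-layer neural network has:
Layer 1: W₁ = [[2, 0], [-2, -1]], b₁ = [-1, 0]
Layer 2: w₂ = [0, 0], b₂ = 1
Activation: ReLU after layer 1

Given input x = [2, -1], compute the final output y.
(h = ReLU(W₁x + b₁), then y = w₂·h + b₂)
y = 1

Layer 1 pre-activation: z₁ = [3, -3]
After ReLU: h = [3, 0]
Layer 2 output: y = 0×3 + 0×0 + 1 = 1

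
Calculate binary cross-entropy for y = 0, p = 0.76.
L = 1.427

L = -0·log(0.76) - 1·log(0.24) = -log(0.24) = 1.427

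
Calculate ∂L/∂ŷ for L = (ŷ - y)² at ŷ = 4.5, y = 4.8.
∂L/∂ŷ = -0.6

∂L/∂ŷ = 2(ŷ - y) = 2(4.5 - 4.8) = 2(-0.3) = -0.6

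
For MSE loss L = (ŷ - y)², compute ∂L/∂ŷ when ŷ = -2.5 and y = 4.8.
∂L/∂ŷ = -14.6

∂L/∂ŷ = 2(ŷ - y) = 2(-2.5 - 4.8) = 2(-7.3) = -14.6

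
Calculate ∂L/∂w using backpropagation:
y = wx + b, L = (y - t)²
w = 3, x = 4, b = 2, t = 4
∂L/∂w = 80

y = wx + b = (3)(4) + 2 = 14
∂L/∂y = 2(y - t) = 2(14 - 4) = 20
∂y/∂w = x = 4
∂L/∂w = ∂L/∂y · ∂y/∂w = 20 × 4 = 80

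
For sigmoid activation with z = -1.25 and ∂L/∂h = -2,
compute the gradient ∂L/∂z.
∂L/∂z = -0.3462

σ(-1.25) = 0.2227
σ'(-1.25) = σ(-1.25)(1 - σ(-1.25)) = 0.2227 × 0.7773 = 0.1731
∂L/∂z = ∂L/∂h · σ'(z) = -2 × 0.1731 = -0.3462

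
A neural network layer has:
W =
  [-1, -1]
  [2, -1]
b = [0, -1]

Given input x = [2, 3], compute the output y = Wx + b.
y = [-5, 0]

Wx = [-1×2 + -1×3, 2×2 + -1×3]
   = [-5, 1]
y = Wx + b = [-5 + 0, 1 + -1] = [-5, 0]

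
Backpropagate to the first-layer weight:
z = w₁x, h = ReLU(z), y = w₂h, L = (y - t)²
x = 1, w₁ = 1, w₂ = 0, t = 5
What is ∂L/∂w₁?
∂L/∂w₁ = 0

Forward pass:
z = w₁x = 1×1 = 1
h = ReLU(1) = 1
y = w₂h = 0×1 = 0

Backward pass:
∂L/∂y = 2(y - t) = 2(0 - 5) = -10
∂y/∂h = w₂ = 0
∂h/∂z = 1 (ReLU derivative)
∂z/∂w₁ = x = 1

∂L/∂w₁ = -10 × 0 × 1 × 1 = 0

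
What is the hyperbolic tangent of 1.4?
0.8854

tanh(1.4) = (e^(1.4) - e^(-1.4))/(e^(1.4) + e^(-1.4)) = 0.8854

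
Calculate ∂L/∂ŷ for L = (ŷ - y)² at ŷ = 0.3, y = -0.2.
∂L/∂ŷ = 1.0

∂L/∂ŷ = 2(ŷ - y) = 2(0.3 - -0.2) = 2(0.5) = 1.0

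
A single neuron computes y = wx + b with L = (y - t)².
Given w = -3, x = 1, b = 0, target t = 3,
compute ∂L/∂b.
∂L/∂b = -12

y = wx + b = (-3)(1) + 0 = -3
∂L/∂y = 2(y - t) = 2(-3 - 3) = -12
∂y/∂b = 1
∂L/∂b = ∂L/∂y · ∂y/∂b = -12 × 1 = -12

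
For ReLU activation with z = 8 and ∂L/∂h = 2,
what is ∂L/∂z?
∂L/∂z = 2

h = ReLU(8) = 8
Since z > 0: ∂h/∂z = 1
∂L/∂z = ∂L/∂h · ∂h/∂z = 2 × 1 = 2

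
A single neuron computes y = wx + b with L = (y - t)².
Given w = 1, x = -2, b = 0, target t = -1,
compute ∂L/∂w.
∂L/∂w = 4

y = wx + b = (1)(-2) + 0 = -2
∂L/∂y = 2(y - t) = 2(-2 - -1) = -2
∂y/∂w = x = -2
∂L/∂w = ∂L/∂y · ∂y/∂w = -2 × -2 = 4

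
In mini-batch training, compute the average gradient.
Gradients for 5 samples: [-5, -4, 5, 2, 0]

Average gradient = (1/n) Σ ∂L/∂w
Average gradient = -0.4

Average = (1/5)(-5 + -4 + 5 + 2 + 0) = -2/5 = -0.4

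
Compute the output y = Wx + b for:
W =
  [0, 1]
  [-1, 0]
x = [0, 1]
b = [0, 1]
y = [1, 1]

Wx = [0×0 + 1×1, -1×0 + 0×1]
   = [1, 0]
y = Wx + b = [1 + 0, 0 + 1] = [1, 1]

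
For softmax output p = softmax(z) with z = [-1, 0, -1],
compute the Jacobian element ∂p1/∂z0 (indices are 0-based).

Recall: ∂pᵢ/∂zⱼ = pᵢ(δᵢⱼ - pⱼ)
∂p1/∂z0 = -0.1221

p = softmax(z) = [0.2119, 0.5761, 0.2119]
p1 = 0.5761, p0 = 0.2119

∂p1/∂z0 = -p1 × p0 = -0.5761 × 0.2119 = -0.1221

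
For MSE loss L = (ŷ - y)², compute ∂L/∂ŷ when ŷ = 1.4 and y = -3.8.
∂L/∂ŷ = 10.4

∂L/∂ŷ = 2(ŷ - y) = 2(1.4 - -3.8) = 2(5.2) = 10.4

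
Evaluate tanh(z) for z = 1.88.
0.9545

tanh(1.88) = (e^(1.88) - e^(-1.88))/(e^(1.88) + e^(-1.88)) = 0.9545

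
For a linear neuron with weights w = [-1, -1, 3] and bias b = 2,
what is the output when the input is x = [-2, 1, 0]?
y = 3

y = (-1)(-2) + (-1)(1) + (3)(0) + 2 = 3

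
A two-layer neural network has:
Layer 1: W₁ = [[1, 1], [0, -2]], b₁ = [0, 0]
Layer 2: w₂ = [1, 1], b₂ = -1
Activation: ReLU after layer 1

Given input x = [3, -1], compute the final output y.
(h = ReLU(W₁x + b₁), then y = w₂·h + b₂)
y = 3

Layer 1 pre-activation: z₁ = [2, 2]
After ReLU: h = [2, 2]
Layer 2 output: y = 1×2 + 1×2 + -1 = 3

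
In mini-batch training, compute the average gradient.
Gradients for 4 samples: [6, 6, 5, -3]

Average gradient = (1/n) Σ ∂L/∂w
Average gradient = 3.5

Average = (1/4)(6 + 6 + 5 + -3) = 14/4 = 3.5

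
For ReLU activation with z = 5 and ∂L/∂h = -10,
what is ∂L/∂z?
∂L/∂z = -10

h = ReLU(5) = 5
Since z > 0: ∂h/∂z = 1
∂L/∂z = ∂L/∂h · ∂h/∂z = -10 × 1 = -10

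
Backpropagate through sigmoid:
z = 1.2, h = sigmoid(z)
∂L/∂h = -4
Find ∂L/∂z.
∂L/∂z = -0.7116

σ(1.2) = 0.7685
σ'(1.2) = σ(1.2)(1 - σ(1.2)) = 0.7685 × 0.2315 = 0.1779
∂L/∂z = ∂L/∂h · σ'(z) = -4 × 0.1779 = -0.7116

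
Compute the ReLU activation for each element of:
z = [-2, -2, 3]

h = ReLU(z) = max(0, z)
h = [0, 0, 3]

ReLU applied element-wise: max(0,-2)=0, max(0,-2)=0, max(0,3)=3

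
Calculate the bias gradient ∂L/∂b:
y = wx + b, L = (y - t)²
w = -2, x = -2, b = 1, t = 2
∂L/∂b = 6

y = wx + b = (-2)(-2) + 1 = 5
∂L/∂y = 2(y - t) = 2(5 - 2) = 6
∂y/∂b = 1
∂L/∂b = ∂L/∂y · ∂y/∂b = 6 × 1 = 6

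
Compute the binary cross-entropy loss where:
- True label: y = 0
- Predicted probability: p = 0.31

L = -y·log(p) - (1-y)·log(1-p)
L = 0.3711

L = -0·log(0.31) - 1·log(0.69) = -log(0.69) = 0.3711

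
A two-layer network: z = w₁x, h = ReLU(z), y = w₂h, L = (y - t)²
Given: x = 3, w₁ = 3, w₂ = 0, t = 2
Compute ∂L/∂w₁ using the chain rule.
∂L/∂w₁ = 0

Forward pass:
z = w₁x = 3×3 = 9
h = ReLU(9) = 9
y = w₂h = 0×9 = 0

Backward pass:
∂L/∂y = 2(y - t) = 2(0 - 2) = -4
∂y/∂h = w₂ = 0
∂h/∂z = 1 (ReLU derivative)
∂z/∂w₁ = x = 3

∂L/∂w₁ = -4 × 0 × 1 × 3 = 0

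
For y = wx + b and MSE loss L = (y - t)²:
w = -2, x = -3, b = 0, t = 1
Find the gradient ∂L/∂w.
∂L/∂w = -30

y = wx + b = (-2)(-3) + 0 = 6
∂L/∂y = 2(y - t) = 2(6 - 1) = 10
∂y/∂w = x = -3
∂L/∂w = ∂L/∂y · ∂y/∂w = 10 × -3 = -30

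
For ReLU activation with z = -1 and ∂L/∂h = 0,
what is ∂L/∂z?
∂L/∂z = 0

h = ReLU(-1) = 0
Since z < 0: ∂h/∂z = 0
∂L/∂z = ∂L/∂h · ∂h/∂z = 0 × 0 = 0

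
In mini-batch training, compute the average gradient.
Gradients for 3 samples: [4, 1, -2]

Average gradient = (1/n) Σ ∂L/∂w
Average gradient = 1

Average = (1/3)(4 + 1 + -2) = 3/3 = 1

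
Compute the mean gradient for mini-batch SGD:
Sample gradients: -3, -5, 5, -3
Average gradient = -1.5

Average = (1/4)(-3 + -5 + 5 + -3) = -6/4 = -1.5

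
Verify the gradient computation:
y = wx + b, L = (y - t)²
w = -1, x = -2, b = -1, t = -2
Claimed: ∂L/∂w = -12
Correct

y = (-1)(-2) + -1 = 1
∂L/∂y = 2(y - t) = 2(1 - -2) = 6
∂y/∂w = x = -2
∂L/∂w = 6 × -2 = -12

Claimed value: -12
Correct: The correct gradient is -12.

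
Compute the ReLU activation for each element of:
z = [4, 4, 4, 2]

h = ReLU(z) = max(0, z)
h = [4, 4, 4, 2]

ReLU applied element-wise: max(0,4)=4, max(0,4)=4, max(0,4)=4, max(0,2)=2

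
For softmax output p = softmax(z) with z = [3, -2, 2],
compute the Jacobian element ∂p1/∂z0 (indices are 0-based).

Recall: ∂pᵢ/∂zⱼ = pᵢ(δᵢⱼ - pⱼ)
∂p1/∂z0 = -0.003566

p = softmax(z) = [0.7275, 0.004902, 0.2676]
p1 = 0.004902, p0 = 0.7275

∂p1/∂z0 = -p1 × p0 = -0.004902 × 0.7275 = -0.003566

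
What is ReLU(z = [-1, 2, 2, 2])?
h = [0, 2, 2, 2]

ReLU applied element-wise: max(0,-1)=0, max(0,2)=2, max(0,2)=2, max(0,2)=2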